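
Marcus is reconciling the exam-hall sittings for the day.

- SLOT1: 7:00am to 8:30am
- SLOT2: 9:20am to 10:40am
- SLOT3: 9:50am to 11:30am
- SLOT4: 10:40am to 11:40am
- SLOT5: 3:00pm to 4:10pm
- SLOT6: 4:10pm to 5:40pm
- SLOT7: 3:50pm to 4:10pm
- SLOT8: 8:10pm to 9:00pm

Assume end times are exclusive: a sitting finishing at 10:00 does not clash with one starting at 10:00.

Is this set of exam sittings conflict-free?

No

Sorted by start: SLOT1, SLOT2, SLOT3, SLOT4, SLOT5, SLOT7, SLOT6, SLOT8.
SLOT2 starts after SLOT1 ends, so SLOT1 has no further overlaps.
SLOT3 starts before SLOT2 ends → SLOT2 and SLOT3 overlap.
That's a conflict, so the schedule is not conflict-free.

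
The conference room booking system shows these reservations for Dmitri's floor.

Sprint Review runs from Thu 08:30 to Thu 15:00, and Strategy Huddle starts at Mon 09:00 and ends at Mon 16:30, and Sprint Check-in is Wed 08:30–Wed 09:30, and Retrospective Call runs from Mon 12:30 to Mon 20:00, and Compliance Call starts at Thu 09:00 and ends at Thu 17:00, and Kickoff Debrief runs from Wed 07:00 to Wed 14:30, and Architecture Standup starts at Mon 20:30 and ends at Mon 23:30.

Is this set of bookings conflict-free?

Sorted by start: Strategy Huddle, Retrospective Call, Architecture Standup, Kickoff Debrief, Sprint Check-in, Sprint Review, Compliance Call.
Retrospective Call starts before Strategy Huddle ends → Strategy Huddle and Retrospective Call overlap.
That's a conflict, so the schedule is not conflict-free.

No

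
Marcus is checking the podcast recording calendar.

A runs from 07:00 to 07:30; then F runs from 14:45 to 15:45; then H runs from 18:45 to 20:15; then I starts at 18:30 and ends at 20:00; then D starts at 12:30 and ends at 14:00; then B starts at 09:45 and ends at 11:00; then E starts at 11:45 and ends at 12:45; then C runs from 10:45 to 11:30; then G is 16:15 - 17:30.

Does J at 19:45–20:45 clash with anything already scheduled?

A: ends 07:30 at or before J starts 19:45 → clear.
B: ends 11:00 at or before J starts 19:45 → clear.
C: ends 11:30 at or before J starts 19:45 → clear.
E: ends 12:45 at or before J starts 19:45 → clear.
D: ends 14:00 at or before J starts 19:45 → clear.
F: ends 15:45 at or before J starts 19:45 → clear.
G: ends 17:30 at or before J starts 19:45 → clear.
I: starts 18:30 before J ends 20:45, and ends 20:00 after J starts 19:45 → overlap.
H: starts 18:45 before J ends 20:45, and ends 20:15 after J starts 19:45 → overlap.
J overlaps H, I.

Yes — it overlaps H, I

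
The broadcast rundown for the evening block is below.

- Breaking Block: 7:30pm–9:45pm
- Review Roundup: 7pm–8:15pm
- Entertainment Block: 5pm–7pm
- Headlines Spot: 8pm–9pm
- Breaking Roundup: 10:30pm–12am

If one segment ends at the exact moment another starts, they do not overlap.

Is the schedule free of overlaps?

Check each pair: they overlap iff neither finishes before the other starts.
Sorted by start: Entertainment Block, Review Roundup, Breaking Block, Headlines Spot, Breaking Roundup.
Review Roundup starts exactly when Entertainment Block ends (back-to-back, no overlap); Entertainment Block is clear from here.
Breaking Block starts before Review Roundup ends → Review Roundup and Breaking Block overlap.
That's a conflict, so the schedule is not conflict-free.

No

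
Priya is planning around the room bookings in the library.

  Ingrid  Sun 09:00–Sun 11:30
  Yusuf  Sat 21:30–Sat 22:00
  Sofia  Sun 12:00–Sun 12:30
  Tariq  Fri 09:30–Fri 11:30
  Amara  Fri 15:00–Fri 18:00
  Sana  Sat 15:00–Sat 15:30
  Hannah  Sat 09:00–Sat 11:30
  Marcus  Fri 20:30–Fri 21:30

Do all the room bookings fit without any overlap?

Yes

Sorted by start: Tariq, Amara, Marcus, Hannah, Sana, Yusuf, Ingrid, Sofia.
Amara starts after Tariq ends — done with Tariq.
Marcus starts after Amara ends — done with Amara.
Hannah starts after Marcus ends — done with Marcus.
Sana starts after Hannah ends — done with Hannah.
Yusuf starts after Sana ends — done with Sana.
Ingrid starts after Yusuf ends — done with Yusuf.
Sofia starts after Ingrid ends.
Every pair is clear; the schedule has no overlaps.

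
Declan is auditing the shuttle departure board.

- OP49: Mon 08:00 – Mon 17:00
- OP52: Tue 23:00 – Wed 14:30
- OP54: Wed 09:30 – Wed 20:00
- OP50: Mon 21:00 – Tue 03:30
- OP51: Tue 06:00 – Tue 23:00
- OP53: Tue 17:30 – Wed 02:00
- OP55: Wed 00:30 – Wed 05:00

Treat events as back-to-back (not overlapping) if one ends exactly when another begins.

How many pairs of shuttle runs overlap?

5

Sorted by start: OP49, OP50, OP51, OP53, OP52, OP55, OP54.
OP50 starts after OP49 ends, so OP49 has no further overlaps.
OP51 starts after OP50 ends, so OP50 has no further overlaps.
OP53 starts before OP51 ends → OP51 and OP53 overlap.
OP52 starts exactly when OP51 ends (back-to-back, no overlap), so OP51 has no further overlaps.
OP52 starts before OP53 ends → OP53 and OP52 overlap.
OP55 starts before OP53 ends → OP53 and OP55 overlap.
OP54 starts after OP53 ends.
OP55 starts before OP52 ends → OP52 and OP55 overlap.
OP54 starts before OP52 ends → OP52 and OP54 overlap.
OP54 starts after OP55 ends.
Overlapping pairs: OP51 & OP53, OP52 & OP53, OP52 & OP54, OP52 & OP55, OP53 & OP55 — 5 in total.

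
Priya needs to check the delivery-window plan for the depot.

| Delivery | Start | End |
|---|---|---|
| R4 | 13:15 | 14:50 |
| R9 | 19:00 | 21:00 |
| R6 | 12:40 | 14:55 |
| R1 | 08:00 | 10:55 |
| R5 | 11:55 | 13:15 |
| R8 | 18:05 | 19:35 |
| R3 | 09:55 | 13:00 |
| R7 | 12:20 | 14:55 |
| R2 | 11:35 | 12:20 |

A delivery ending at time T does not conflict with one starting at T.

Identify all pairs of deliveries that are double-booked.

R1 & R3, R2 & R3, R2 & R5, R3 & R5, R3 & R6, R3 & R7, R4 & R6, R4 & R7, R5 & R6, R5 & R7, R6 & R7, R8 & R9

Sorted by start: R1, R3, R2, R5, R7, R6, R4, R8, R9.
R3 starts before R1 ends → R1 and R3 overlap.
R2 starts after R1 ends — done with R1.
R2 starts before R3 ends → R3 and R2 overlap.
R5 starts before R3 ends → R3 and R5 overlap.
R7 starts before R3 ends → R3 and R7 overlap.
R6 starts before R3 ends → R3 and R6 overlap.
R4 starts after R3 ends — done with R3.
R5 starts before R2 ends → R2 and R5 overlap.
R7 starts exactly when R2 ends (back-to-back, no overlap) — done with R2.
R7 starts before R5 ends → R5 and R7 overlap.
R6 starts before R5 ends → R5 and R6 overlap.
R4 starts exactly when R5 ends (back-to-back, no overlap) — done with R5.
R6 starts before R7 ends → R7 and R6 overlap.
R4 starts before R7 ends → R7 and R4 overlap.
R8 starts after R7 ends — done with R7.
R4 starts before R6 ends → R6 and R4 overlap.
R8 starts after R6 ends — done with R6.
R8 starts after R4 ends — done with R4.
R9 starts before R8 ends → R8 and R9 overlap.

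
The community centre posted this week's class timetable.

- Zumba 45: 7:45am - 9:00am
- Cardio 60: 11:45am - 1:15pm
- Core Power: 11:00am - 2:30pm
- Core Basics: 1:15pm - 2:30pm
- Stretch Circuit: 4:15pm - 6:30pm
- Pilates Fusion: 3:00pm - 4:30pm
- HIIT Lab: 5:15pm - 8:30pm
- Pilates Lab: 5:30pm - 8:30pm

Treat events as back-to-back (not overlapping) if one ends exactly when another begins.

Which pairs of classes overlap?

Cardio 60 & Core Power, Core Basics & Core Power, HIIT Lab & Pilates Lab, HIIT Lab & Stretch Circuit, Pilates Fusion & Stretch Circuit, Pilates Lab & Stretch Circuit

Sorted by start: Zumba 45, Core Power, Cardio 60, Core Basics, Pilates Fusion, Stretch Circuit, HIIT Lab, Pilates Lab.
Core Power starts after Zumba 45 ends, so Zumba 45 has no further overlaps.
Cardio 60 starts before Core Power ends → Core Power and Cardio 60 overlap.
Core Basics starts before Core Power ends → Core Power and Core Basics overlap.
Pilates Fusion starts after Core Power ends, so Core Power has no further overlaps.
Core Basics starts exactly when Cardio 60 ends (back-to-back, no overlap), so Cardio 60 has no further overlaps.
Pilates Fusion starts after Core Basics ends, so Core Basics has no further overlaps.
Stretch Circuit starts before Pilates Fusion ends → Pilates Fusion and Stretch Circuit overlap.
HIIT Lab starts after Pilates Fusion ends, so Pilates Fusion has no further overlaps.
HIIT Lab starts before Stretch Circuit ends → Stretch Circuit and HIIT Lab overlap.
Pilates Lab starts before Stretch Circuit ends → Stretch Circuit and Pilates Lab overlap.
Pilates Lab starts before HIIT Lab ends → HIIT Lab and Pilates Lab overlap.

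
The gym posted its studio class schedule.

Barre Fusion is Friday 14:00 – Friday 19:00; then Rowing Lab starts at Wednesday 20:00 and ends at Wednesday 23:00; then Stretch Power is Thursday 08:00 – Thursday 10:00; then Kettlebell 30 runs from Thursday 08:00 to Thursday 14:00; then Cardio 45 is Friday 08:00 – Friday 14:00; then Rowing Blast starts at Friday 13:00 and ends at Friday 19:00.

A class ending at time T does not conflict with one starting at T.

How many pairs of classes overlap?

Sorted by start: Rowing Lab, Stretch Power, Kettlebell 30, Cardio 45, Rowing Blast, Barre Fusion.
Stretch Power starts after Rowing Lab ends, so nothing later overlaps Rowing Lab either.
Kettlebell 30 starts before Stretch Power ends → Stretch Power and Kettlebell 30 overlap.
Cardio 45 starts after Stretch Power ends, so nothing later overlaps Stretch Power either.
Cardio 45 starts after Kettlebell 30 ends, so nothing later overlaps Kettlebell 30 either.
Rowing Blast starts before Cardio 45 ends → Cardio 45 and Rowing Blast overlap.
Barre Fusion starts exactly when Cardio 45 ends (back-to-back, no overlap).
Barre Fusion starts before Rowing Blast ends → Rowing Blast and Barre Fusion overlap.
Overlapping pairs: Barre Fusion & Rowing Blast, Cardio 45 & Rowing Blast, Kettlebell 30 & Stretch Power — 3 in total.

3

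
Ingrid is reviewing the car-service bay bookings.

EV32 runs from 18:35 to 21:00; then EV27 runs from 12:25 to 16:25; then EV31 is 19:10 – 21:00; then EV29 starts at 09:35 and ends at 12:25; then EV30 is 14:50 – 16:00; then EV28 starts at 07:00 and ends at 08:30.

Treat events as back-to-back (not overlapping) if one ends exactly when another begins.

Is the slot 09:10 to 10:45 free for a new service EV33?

No — it overlaps EV29

EV28: ends 08:30 at or before EV33 starts 09:10 → clear.
EV29: starts 09:35 before EV33 ends 10:45, and ends 12:25 after EV33 starts 09:10 → overlap.
EV27: starts 12:25 at or after EV33 ends 10:45 → clear.
EV30: starts 14:50 at or after EV33 ends 10:45 → clear.
EV32: starts 18:35 at or after EV33 ends 10:45 → clear.
EV31: starts 19:10 at or after EV33 ends 10:45 → clear.
EV33 overlaps EV29.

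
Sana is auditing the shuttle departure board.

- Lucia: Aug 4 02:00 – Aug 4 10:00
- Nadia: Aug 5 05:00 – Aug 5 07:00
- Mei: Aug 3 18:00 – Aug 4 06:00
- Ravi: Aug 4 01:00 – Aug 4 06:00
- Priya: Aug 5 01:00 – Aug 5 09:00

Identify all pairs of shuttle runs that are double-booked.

Sorted by start: Mei, Ravi, Lucia, Priya, Nadia.
Ravi starts before Mei ends → Mei and Ravi overlap.
Lucia starts before Mei ends → Mei and Lucia overlap.
Priya starts after Mei ends, so nothing later overlaps Mei either.
Lucia starts before Ravi ends → Ravi and Lucia overlap.
Priya starts after Ravi ends, so nothing later overlaps Ravi either.
Priya starts after Lucia ends, so nothing later overlaps Lucia either.
Nadia starts before Priya ends → Priya and Nadia overlap.

Lucia & Mei, Lucia & Ravi, Mei & Ravi, Nadia & Priya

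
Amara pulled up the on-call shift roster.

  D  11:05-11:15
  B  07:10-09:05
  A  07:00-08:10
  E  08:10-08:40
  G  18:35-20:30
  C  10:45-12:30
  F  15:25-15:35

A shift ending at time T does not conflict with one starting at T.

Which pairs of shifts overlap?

A & B, B & E, C & D

Sorted by start: A, B, E, C, D, F, G.
B starts before A ends → A and B overlap.
E starts exactly when A ends (back-to-back, no overlap), so A has no further overlaps.
E starts before B ends → B and E overlap.
C starts after B ends, so B has no further overlaps.
C starts after E ends, so E has no further overlaps.
D starts before C ends → C and D overlap.
F starts after C ends, so C has no further overlaps.
F starts after D ends, so D has no further overlaps.
G starts after F ends.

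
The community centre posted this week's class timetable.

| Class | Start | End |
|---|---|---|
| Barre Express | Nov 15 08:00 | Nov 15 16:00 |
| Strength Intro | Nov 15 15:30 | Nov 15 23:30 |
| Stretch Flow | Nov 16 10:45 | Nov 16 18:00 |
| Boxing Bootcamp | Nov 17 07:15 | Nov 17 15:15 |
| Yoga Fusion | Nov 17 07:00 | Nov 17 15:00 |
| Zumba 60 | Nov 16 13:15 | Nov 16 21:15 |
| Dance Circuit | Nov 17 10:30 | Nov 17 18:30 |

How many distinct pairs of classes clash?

Two intervals overlap when each starts before the other ends.
Sorted by start: Barre Express, Strength Intro, Stretch Flow, Zumba 60, Yoga Fusion, Boxing Bootcamp, Dance Circuit.
Strength Intro starts before Barre Express ends → Barre Express and Strength Intro overlap.
Stretch Flow starts after Barre Express ends — done with Barre Express.
Stretch Flow starts after Strength Intro ends — done with Strength Intro.
Zumba 60 starts before Stretch Flow ends → Stretch Flow and Zumba 60 overlap.
Yoga Fusion starts after Stretch Flow ends — done with Stretch Flow.
Yoga Fusion starts after Zumba 60 ends — done with Zumba 60.
Boxing Bootcamp starts before Yoga Fusion ends → Yoga Fusion and Boxing Bootcamp overlap.
Dance Circuit starts before Yoga Fusion ends → Yoga Fusion and Dance Circuit overlap.
Dance Circuit starts before Boxing Bootcamp ends → Boxing Bootcamp and Dance Circuit overlap.
Overlapping pairs: Barre Express & Strength Intro, Boxing Bootcamp & Dance Circuit, Boxing Bootcamp & Yoga Fusion, Dance Circuit & Yoga Fusion, Stretch Flow & Zumba 60 — 5 in total.

5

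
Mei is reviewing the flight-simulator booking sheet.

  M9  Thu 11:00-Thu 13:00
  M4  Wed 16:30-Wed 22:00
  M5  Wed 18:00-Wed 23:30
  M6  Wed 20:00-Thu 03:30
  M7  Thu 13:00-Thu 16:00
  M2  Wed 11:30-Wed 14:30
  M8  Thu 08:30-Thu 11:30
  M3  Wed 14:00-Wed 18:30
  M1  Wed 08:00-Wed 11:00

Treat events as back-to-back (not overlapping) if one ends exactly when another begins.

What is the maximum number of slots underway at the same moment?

Walk through starts and ends in time order (an end at T is processed before a start at T):
Wed 08:00 start M1 → 1
Wed 11:00 end M1 → 0
Wed 11:30 start M2 → 1
Wed 14:00 start M3 → 2
Wed 14:30 end M2 → 1
Wed 16:30 start M4 → 2
Wed 18:00 start M5 → 3
Wed 18:30 end M3 → 2
Wed 20:00 start M6 → 3
Wed 22:00 end M4 → 2
Wed 23:30 end M5 → 1
Thu 03:30 end M6 → 0
Thu 08:30 start M8 → 1
Thu 11:00 start M9 → 2
Thu 11:30 end M8 → 1
Thu 13:00 end M9 → 0
Thu 13:00 start M7 → 1
Thu 16:00 end M7 → 0
Peak is 3, at Wed 18:00 (M3, M4, M5).

3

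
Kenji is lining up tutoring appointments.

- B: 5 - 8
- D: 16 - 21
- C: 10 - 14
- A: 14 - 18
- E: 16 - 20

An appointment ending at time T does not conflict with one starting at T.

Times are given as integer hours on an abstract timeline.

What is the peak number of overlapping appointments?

3

Walk through starts and ends in time order (an end at T is processed before a start at T):
5 start B → 1
8 end B → 0
10 start C → 1
14 end C → 0
14 start A → 1
16 start D → 2
16 start E → 3
18 end A → 2
20 end E → 1
21 end D → 0
Peak is 3, at 16 (A, D, E).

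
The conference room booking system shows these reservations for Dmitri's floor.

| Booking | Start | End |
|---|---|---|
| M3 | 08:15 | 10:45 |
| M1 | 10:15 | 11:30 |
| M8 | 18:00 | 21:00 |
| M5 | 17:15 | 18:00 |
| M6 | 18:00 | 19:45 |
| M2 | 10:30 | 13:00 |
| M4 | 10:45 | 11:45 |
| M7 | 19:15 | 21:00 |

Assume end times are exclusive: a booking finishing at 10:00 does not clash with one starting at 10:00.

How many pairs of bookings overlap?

8

Sorted by start: M3, M1, M2, M4, M5, M6, M8, M7.
M1 starts before M3 ends → M3 and M1 overlap.
M2 starts before M3 ends → M3 and M2 overlap.
M4 starts exactly when M3 ends (back-to-back, no overlap), so M3 has no further overlaps.
M2 starts before M1 ends → M1 and M2 overlap.
M4 starts before M1 ends → M1 and M4 overlap.
M5 starts after M1 ends, so M1 has no further overlaps.
M4 starts before M2 ends → M2 and M4 overlap.
M5 starts after M2 ends, so M2 has no further overlaps.
M5 starts after M4 ends, so M4 has no further overlaps.
M6 starts exactly when M5 ends (back-to-back, no overlap), so M5 has no further overlaps.
M8 starts before M6 ends → M6 and M8 overlap.
M7 starts before M6 ends → M6 and M7 overlap.
M7 starts before M8 ends → M8 and M7 overlap.
Overlapping pairs: M1 & M2, M1 & M3, M1 & M4, M2 & M3, M2 & M4, M6 & M7, M6 & M8, M7 & M8 — 8 in total.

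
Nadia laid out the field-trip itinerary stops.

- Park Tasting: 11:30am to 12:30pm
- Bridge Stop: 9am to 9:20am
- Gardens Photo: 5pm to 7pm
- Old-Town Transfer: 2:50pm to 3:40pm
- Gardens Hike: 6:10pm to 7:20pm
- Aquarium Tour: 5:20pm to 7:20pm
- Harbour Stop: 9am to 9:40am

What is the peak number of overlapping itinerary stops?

Sweep the timeline, counting +1 at each start and −1 at each end (ends before starts at a tie):
9am start Bridge Stop → 1
9am start Harbour Stop → 2
9:20am end Bridge Stop → 1
9:40am end Harbour Stop → 0
11:30am start Park Tasting → 1
12:30pm end Park Tasting → 0
2:50pm start Old-Town Transfer → 1
3:40pm end Old-Town Transfer → 0
5pm start Gardens Photo → 1
5:20pm start Aquarium Tour → 2
6:10pm start Gardens Hike → 3
7pm end Gardens Photo → 2
7:20pm end Aquarium Tour → 1
7:20pm end Gardens Hike → 0
Peak is 3, at 6:10pm (Aquarium Tour, Gardens Hike, Gardens Photo).

3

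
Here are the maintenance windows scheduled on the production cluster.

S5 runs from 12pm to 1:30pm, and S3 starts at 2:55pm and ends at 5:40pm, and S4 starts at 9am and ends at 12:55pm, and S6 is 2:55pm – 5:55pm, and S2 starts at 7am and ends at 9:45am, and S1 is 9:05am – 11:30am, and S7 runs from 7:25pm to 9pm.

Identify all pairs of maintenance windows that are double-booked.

Sorted by start: S2, S4, S1, S5, S3, S6, S7.
S4 starts before S2 ends → S2 and S4 overlap.
S1 starts before S2 ends → S2 and S1 overlap.
S5 starts after S2 ends, so nothing later overlaps S2 either.
S1 starts before S4 ends → S4 and S1 overlap.
S5 starts before S4 ends → S4 and S5 overlap.
S3 starts after S4 ends, so nothing later overlaps S4 either.
S5 starts after S1 ends, so nothing later overlaps S1 either.
S3 starts after S5 ends, so nothing later overlaps S5 either.
S6 starts before S3 ends → S3 and S6 overlap.
S7 starts after S3 ends.
S7 starts after S6 ends.

S1 & S2, S1 & S4, S2 & S4, S3 & S6, S4 & S5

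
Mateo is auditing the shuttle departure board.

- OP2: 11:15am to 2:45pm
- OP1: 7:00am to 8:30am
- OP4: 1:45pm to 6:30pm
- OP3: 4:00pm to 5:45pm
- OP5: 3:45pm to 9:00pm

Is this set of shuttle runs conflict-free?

No

Check each pair: they overlap iff neither finishes before the other starts.
Sorted by start: OP1, OP2, OP4, OP5, OP3.
OP2 starts after OP1 ends, so nothing later overlaps OP1 either.
OP4 starts before OP2 ends → OP2 and OP4 overlap.
That's a conflict, so the schedule is not conflict-free.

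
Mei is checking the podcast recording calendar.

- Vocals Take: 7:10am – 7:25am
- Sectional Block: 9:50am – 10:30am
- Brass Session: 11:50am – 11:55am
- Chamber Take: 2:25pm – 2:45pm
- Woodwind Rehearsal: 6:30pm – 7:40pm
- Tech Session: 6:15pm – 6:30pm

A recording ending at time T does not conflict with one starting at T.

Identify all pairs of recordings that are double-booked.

none

Sorted by start: Vocals Take, Sectional Block, Brass Session, Chamber Take, Tech Session, Woodwind Rehearsal.
Sectional Block starts after Vocals Take ends, so Vocals Take has no further overlaps.
Brass Session starts after Sectional Block ends, so Sectional Block has no further overlaps.
Chamber Take starts after Brass Session ends, so Brass Session has no further overlaps.
Tech Session starts after Chamber Take ends, so Chamber Take has no further overlaps.
Woodwind Rehearsal starts exactly when Tech Session ends (back-to-back, no overlap).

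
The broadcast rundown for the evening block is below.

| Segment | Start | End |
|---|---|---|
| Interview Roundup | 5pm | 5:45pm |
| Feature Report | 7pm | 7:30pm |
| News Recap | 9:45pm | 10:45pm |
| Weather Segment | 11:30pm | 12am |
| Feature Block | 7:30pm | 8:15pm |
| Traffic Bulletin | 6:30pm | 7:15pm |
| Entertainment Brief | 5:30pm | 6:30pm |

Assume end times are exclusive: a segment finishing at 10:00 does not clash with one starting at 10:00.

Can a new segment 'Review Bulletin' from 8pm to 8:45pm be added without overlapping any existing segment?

Interview Roundup: ends 5:45pm at or before Review Bulletin starts 8pm → clear.
Entertainment Brief: ends 6:30pm at or before Review Bulletin starts 8pm → clear.
Traffic Bulletin: ends 7:15pm at or before Review Bulletin starts 8pm → clear.
Feature Report: ends 7:30pm at or before Review Bulletin starts 8pm → clear.
Feature Block: starts 7:30pm before Review Bulletin ends 8:45pm, and ends 8:15pm after Review Bulletin starts 8pm → overlap.
News Recap: starts 9:45pm at or after Review Bulletin ends 8:45pm → clear.
Weather Segment: starts 11:30pm at or after Review Bulletin ends 8:45pm → clear.
Review Bulletin overlaps Feature Block.

No — it overlaps Feature Block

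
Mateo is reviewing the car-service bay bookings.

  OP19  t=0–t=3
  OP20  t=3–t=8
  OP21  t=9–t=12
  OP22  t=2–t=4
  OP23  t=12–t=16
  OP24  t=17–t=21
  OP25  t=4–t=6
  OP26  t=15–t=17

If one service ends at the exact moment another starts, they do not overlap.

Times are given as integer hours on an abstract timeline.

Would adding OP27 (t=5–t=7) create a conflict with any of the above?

Yes — it overlaps OP20, OP25

OP19: ends t=3 at or before OP27 starts t=5 → clear.
OP22: ends t=4 at or before OP27 starts t=5 → clear.
OP20: starts t=3 before OP27 ends t=7, and ends t=8 after OP27 starts t=5 → overlap.
OP25: starts t=4 before OP27 ends t=7, and ends t=6 after OP27 starts t=5 → overlap.
OP21: starts t=9 at or after OP27 ends t=7 → clear.
OP23: starts t=12 at or after OP27 ends t=7 → clear.
OP26: starts t=15 at or after OP27 ends t=7 → clear.
OP24: starts t=17 at or after OP27 ends t=7 → clear.
OP27 overlaps OP20, OP25.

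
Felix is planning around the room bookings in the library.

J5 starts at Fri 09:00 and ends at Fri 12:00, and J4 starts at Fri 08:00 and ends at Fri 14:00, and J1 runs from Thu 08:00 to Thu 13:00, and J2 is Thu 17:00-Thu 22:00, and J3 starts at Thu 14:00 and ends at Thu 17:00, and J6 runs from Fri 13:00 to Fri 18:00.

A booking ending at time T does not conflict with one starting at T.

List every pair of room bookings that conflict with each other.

J4 & J5, J4 & J6

Check each pair: they overlap iff neither finishes before the other starts.
Sorted by start: J1, J3, J2, J4, J5, J6.
J3 starts after J1 ends, so J1 has no further overlaps.
J2 starts exactly when J3 ends (back-to-back, no overlap), so J3 has no further overlaps.
J4 starts after J2 ends, so J2 has no further overlaps.
J5 starts before J4 ends → J4 and J5 overlap.
J6 starts before J4 ends → J4 and J6 overlap.
J6 starts after J5 ends.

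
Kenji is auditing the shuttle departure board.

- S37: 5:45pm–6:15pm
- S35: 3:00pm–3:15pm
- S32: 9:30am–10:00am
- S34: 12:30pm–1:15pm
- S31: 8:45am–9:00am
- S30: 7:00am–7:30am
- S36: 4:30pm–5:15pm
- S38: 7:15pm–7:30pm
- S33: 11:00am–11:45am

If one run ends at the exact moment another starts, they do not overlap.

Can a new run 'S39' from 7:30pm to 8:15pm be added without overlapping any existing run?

Yes — the slot is free

S30: ends 7:30am at or before S39 starts 7:30pm → clear.
S31: ends 9:00am at or before S39 starts 7:30pm → clear.
S32: ends 10:00am at or before S39 starts 7:30pm → clear.
S33: ends 11:45am at or before S39 starts 7:30pm → clear.
S34: ends 1:15pm at or before S39 starts 7:30pm → clear.
S35: ends 3:15pm at or before S39 starts 7:30pm → clear.
S36: ends 5:15pm at or before S39 starts 7:30pm → clear.
S37: ends 6:15pm at or before S39 starts 7:30pm → clear.
S38: ends 7:30pm at or before S39 starts 7:30pm → clear.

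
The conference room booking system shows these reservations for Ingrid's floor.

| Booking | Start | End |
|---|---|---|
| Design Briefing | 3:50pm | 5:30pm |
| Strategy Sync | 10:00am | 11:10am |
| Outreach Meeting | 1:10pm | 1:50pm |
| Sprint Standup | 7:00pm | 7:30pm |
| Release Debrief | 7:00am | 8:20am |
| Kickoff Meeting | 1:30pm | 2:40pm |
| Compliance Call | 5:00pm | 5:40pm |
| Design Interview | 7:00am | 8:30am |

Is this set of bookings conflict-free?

Two intervals overlap when each starts before the other ends.
Sorted by start: Design Interview, Release Debrief, Strategy Sync, Outreach Meeting, Kickoff Meeting, Design Briefing, Compliance Call, Sprint Standup.
Release Debrief starts before Design Interview ends → Design Interview and Release Debrief overlap.
That's a conflict, so the schedule is not conflict-free.

No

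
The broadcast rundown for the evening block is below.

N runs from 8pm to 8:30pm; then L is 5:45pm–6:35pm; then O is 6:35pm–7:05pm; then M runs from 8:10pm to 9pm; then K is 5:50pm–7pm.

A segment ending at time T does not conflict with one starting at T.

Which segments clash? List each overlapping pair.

Two intervals overlap when each starts before the other ends.
Sorted by start: L, K, O, N, M.
K starts before L ends → L and K overlap.
O starts exactly when L ends (back-to-back, no overlap), so nothing later overlaps L either.
O starts before K ends → K and O overlap.
N starts after K ends, so nothing later overlaps K either.
N starts after O ends, so nothing later overlaps O either.
M starts before N ends → N and M overlap.

K & L, K & O, M & N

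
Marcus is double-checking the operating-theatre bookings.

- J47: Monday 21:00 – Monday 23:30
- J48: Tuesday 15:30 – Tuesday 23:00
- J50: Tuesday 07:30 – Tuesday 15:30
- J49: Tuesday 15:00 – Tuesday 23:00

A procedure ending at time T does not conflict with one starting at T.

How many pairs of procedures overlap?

Sorted by start: J47, J50, J49, J48.
J50 starts after J47 ends, so J47 has no further overlaps.
J49 starts before J50 ends → J50 and J49 overlap.
J48 starts exactly when J50 ends (back-to-back, no overlap).
J48 starts before J49 ends → J49 and J48 overlap.
Overlapping pairs: J48 & J49, J49 & J50 — 2 in total.

2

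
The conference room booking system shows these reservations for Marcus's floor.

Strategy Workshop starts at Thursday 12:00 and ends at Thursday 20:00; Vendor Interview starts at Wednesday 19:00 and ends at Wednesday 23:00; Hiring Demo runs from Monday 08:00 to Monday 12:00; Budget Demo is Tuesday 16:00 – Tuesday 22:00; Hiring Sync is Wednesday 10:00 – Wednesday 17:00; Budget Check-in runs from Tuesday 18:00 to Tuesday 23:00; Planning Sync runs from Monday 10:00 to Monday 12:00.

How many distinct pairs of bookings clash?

2

Sorted by start: Hiring Demo, Planning Sync, Budget Demo, Budget Check-in, Hiring Sync, Vendor Interview, Strategy Workshop.
Planning Sync starts before Hiring Demo ends → Hiring Demo and Planning Sync overlap.
Budget Demo starts after Hiring Demo ends — done with Hiring Demo.
Budget Demo starts after Planning Sync ends — done with Planning Sync.
Budget Check-in starts before Budget Demo ends → Budget Demo and Budget Check-in overlap.
Hiring Sync starts after Budget Demo ends — done with Budget Demo.
Hiring Sync starts after Budget Check-in ends — done with Budget Check-in.
Vendor Interview starts after Hiring Sync ends — done with Hiring Sync.
Strategy Workshop starts after Vendor Interview ends.
Overlapping pairs: Budget Check-in & Budget Demo, Hiring Demo & Planning Sync — 2 in total.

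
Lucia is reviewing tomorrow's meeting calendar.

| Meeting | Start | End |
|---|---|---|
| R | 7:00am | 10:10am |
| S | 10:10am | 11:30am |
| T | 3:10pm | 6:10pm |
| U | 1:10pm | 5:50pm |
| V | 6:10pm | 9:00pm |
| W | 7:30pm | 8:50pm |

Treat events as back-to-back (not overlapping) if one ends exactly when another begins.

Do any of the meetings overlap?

Yes

Sorted by start: R, S, U, T, V, W.
S starts exactly when R ends (back-to-back, no overlap), so nothing later overlaps R either.
U starts after S ends, so nothing later overlaps S either.
T starts before U ends → U and T overlap.
That's a conflict, so the schedule is not conflict-free.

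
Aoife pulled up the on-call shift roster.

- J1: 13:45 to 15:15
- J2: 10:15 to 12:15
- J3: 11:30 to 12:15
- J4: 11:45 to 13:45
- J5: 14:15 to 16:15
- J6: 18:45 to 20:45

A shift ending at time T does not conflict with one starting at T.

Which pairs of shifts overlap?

J1 & J5, J2 & J3, J2 & J4, J3 & J4

Sorted by start: J2, J3, J4, J1, J5, J6.
J3 starts before J2 ends → J2 and J3 overlap.
J4 starts before J2 ends → J2 and J4 overlap.
J1 starts after J2 ends, so J2 has no further overlaps.
J4 starts before J3 ends → J3 and J4 overlap.
J1 starts after J3 ends, so J3 has no further overlaps.
J1 starts exactly when J4 ends (back-to-back, no overlap), so J4 has no further overlaps.
J5 starts before J1 ends → J1 and J5 overlap.
J6 starts after J1 ends.
J6 starts after J5 ends.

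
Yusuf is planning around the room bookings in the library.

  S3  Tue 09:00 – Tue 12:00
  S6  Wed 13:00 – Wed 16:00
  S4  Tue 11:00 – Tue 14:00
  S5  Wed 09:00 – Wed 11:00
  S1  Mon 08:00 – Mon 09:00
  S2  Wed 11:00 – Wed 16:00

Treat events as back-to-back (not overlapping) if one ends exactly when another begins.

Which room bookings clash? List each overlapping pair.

S2 & S6, S3 & S4

Sorted by start: S1, S3, S4, S5, S2, S6.
S3 starts after S1 ends, so S1 has no further overlaps.
S4 starts before S3 ends → S3 and S4 overlap.
S5 starts after S3 ends, so S3 has no further overlaps.
S5 starts after S4 ends, so S4 has no further overlaps.
S2 starts exactly when S5 ends (back-to-back, no overlap), so S5 has no further overlaps.
S6 starts before S2 ends → S2 and S6 overlap.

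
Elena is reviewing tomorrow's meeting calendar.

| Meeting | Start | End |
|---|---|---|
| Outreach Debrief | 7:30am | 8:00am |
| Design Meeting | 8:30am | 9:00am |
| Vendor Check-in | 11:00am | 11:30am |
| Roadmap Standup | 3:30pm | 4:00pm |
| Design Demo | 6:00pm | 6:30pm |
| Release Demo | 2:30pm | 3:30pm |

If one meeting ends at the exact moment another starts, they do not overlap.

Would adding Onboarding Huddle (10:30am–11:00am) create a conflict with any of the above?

Outreach Debrief: ends 8:00am at or before Onboarding Huddle starts 10:30am → clear.
Design Meeting: ends 9:00am at or before Onboarding Huddle starts 10:30am → clear.
Vendor Check-in: starts 11:00am at or after Onboarding Huddle ends 11:00am → clear.
Release Demo: starts 2:30pm at or after Onboarding Huddle ends 11:00am → clear.
Roadmap Standup: starts 3:30pm at or after Onboarding Huddle ends 11:00am → clear.
Design Demo: starts 6:00pm at or after Onboarding Huddle ends 11:00am → clear.

No — it doesn't clash with anything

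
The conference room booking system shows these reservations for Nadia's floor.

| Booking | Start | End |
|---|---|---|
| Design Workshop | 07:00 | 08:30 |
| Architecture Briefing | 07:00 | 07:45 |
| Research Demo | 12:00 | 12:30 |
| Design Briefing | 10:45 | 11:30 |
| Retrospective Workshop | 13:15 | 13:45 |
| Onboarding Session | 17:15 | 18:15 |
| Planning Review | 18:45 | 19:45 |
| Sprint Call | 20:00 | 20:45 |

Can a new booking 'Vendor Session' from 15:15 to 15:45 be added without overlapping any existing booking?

Design Workshop: ends 08:30 at or before Vendor Session starts 15:15 → clear.
Architecture Briefing: ends 07:45 at or before Vendor Session starts 15:15 → clear.
Design Briefing: ends 11:30 at or before Vendor Session starts 15:15 → clear.
Research Demo: ends 12:30 at or before Vendor Session starts 15:15 → clear.
Retrospective Workshop: ends 13:45 at or before Vendor Session starts 15:15 → clear.
Onboarding Session: starts 17:15 at or after Vendor Session ends 15:45 → clear.
Planning Review: starts 18:45 at or after Vendor Session ends 15:45 → clear.
Sprint Call: starts 20:00 at or after Vendor Session ends 15:45 → clear.

Yes — the slot is free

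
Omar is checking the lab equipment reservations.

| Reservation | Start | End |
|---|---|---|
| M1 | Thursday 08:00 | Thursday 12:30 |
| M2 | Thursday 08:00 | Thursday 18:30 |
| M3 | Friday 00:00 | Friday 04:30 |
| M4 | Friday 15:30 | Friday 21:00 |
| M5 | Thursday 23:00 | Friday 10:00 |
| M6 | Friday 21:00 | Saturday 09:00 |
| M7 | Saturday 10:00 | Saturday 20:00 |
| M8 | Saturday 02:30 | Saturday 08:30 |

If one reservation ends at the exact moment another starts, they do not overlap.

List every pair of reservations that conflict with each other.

Sorted by start: M1, M2, M5, M3, M4, M6, M8, M7.
M2 starts before M1 ends → M1 and M2 overlap.
M5 starts after M1 ends, so nothing later overlaps M1 either.
M5 starts after M2 ends, so nothing later overlaps M2 either.
M3 starts before M5 ends → M5 and M3 overlap.
M4 starts after M5 ends, so nothing later overlaps M5 either.
M4 starts after M3 ends, so nothing later overlaps M3 either.
M6 starts exactly when M4 ends (back-to-back, no overlap), so nothing later overlaps M4 either.
M8 starts before M6 ends → M6 and M8 overlap.
M7 starts after M6 ends.
M7 starts after M8 ends.

M1 & M2, M3 & M5, M6 & M8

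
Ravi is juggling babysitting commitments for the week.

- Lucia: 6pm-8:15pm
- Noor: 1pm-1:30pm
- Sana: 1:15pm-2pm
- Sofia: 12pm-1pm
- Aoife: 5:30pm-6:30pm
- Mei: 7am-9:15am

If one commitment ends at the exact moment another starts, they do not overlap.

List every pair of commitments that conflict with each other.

Aoife & Lucia, Noor & Sana

Sorted by start: Mei, Sofia, Noor, Sana, Aoife, Lucia.
Sofia starts after Mei ends; Mei is clear from here.
Noor starts exactly when Sofia ends (back-to-back, no overlap); Sofia is clear from here.
Sana starts before Noor ends → Noor and Sana overlap.
Aoife starts after Noor ends; Noor is clear from here.
Aoife starts after Sana ends; Sana is clear from here.
Lucia starts before Aoife ends → Aoife and Lucia overlap.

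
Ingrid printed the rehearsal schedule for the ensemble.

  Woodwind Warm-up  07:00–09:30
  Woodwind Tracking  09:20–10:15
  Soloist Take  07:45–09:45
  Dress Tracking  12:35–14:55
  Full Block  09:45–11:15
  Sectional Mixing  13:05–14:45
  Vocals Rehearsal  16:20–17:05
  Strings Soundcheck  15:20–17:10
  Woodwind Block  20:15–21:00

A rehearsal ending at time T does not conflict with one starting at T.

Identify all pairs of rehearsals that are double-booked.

Sorted by start: Woodwind Warm-up, Soloist Take, Woodwind Tracking, Full Block, Dress Tracking, Sectional Mixing, Strings Soundcheck, Vocals Rehearsal, Woodwind Block.
Soloist Take starts before Woodwind Warm-up ends → Woodwind Warm-up and Soloist Take overlap.
Woodwind Tracking starts before Woodwind Warm-up ends → Woodwind Warm-up and Woodwind Tracking overlap.
Full Block starts after Woodwind Warm-up ends, so nothing later overlaps Woodwind Warm-up either.
Woodwind Tracking starts before Soloist Take ends → Soloist Take and Woodwind Tracking overlap.
Full Block starts exactly when Soloist Take ends (back-to-back, no overlap), so nothing later overlaps Soloist Take either.
Full Block starts before Woodwind Tracking ends → Woodwind Tracking and Full Block overlap.
Dress Tracking starts after Woodwind Tracking ends, so nothing later overlaps Woodwind Tracking either.
Dress Tracking starts after Full Block ends, so nothing later overlaps Full Block either.
Sectional Mixing starts before Dress Tracking ends → Dress Tracking and Sectional Mixing overlap.
Strings Soundcheck starts after Dress Tracking ends, so nothing later overlaps Dress Tracking either.
Strings Soundcheck starts after Sectional Mixing ends, so nothing later overlaps Sectional Mixing either.
Vocals Rehearsal starts before Strings Soundcheck ends → Strings Soundcheck and Vocals Rehearsal overlap.
Woodwind Block starts after Strings Soundcheck ends.
Woodwind Block starts after Vocals Rehearsal ends.

Dress Tracking & Sectional Mixing, Full Block & Woodwind Tracking, Soloist Take & Woodwind Tracking, Soloist Take & Woodwind Warm-up, Strings Soundcheck & Vocals Rehearsal, Woodwind Tracking & Woodwind Warm-up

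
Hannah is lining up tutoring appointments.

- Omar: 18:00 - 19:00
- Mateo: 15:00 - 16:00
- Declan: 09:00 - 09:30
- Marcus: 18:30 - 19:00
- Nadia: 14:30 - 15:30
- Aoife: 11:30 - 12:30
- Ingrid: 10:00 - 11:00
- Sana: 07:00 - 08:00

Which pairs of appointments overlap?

Check each pair: they overlap iff neither finishes before the other starts.
Sorted by start: Sana, Declan, Ingrid, Aoife, Nadia, Mateo, Omar, Marcus.
Declan starts after Sana ends — done with Sana.
Ingrid starts after Declan ends — done with Declan.
Aoife starts after Ingrid ends — done with Ingrid.
Nadia starts after Aoife ends — done with Aoife.
Mateo starts before Nadia ends → Nadia and Mateo overlap.
Omar starts after Nadia ends — done with Nadia.
Omar starts after Mateo ends — done with Mateo.
Marcus starts before Omar ends → Omar and Marcus overlap.

Marcus & Omar, Mateo & Nadia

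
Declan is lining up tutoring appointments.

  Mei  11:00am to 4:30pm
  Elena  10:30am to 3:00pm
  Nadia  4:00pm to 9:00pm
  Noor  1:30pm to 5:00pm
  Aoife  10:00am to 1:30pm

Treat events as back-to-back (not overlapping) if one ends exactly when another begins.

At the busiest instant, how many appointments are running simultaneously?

3

Sort all start/end points and keep a running count:
10:00am start Aoife → 1
10:30am start Elena → 2
11:00am start Mei → 3
1:30pm end Aoife → 2
1:30pm start Noor → 3
3:00pm end Elena → 2
4:00pm start Nadia → 3
4:30pm end Mei → 2
5:00pm end Noor → 1
9:00pm end Nadia → 0
Peak is 3, at 11:00am (Aoife, Elena, Mei).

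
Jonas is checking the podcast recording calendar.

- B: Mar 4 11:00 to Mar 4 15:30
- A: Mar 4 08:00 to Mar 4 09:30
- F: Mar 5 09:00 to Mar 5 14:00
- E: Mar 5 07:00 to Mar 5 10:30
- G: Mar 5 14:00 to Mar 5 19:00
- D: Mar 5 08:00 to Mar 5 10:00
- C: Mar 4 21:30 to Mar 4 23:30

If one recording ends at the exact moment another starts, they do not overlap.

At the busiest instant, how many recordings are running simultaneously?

3

Sweep the timeline, counting +1 at each start and −1 at each end (ends before starts at a tie):
Mar 4 08:00 start A → 1
Mar 4 09:30 end A → 0
Mar 4 11:00 start B → 1
Mar 4 15:30 end B → 0
Mar 4 21:30 start C → 1
Mar 4 23:30 end C → 0
Mar 5 07:00 start E → 1
Mar 5 08:00 start D → 2
Mar 5 09:00 start F → 3
Mar 5 10:00 end D → 2
Mar 5 10:30 end E → 1
Mar 5 14:00 end F → 0
Mar 5 14:00 start G → 1
Mar 5 19:00 end G → 0
Peak is 3, at Mar 5 09:00 (D, E, F).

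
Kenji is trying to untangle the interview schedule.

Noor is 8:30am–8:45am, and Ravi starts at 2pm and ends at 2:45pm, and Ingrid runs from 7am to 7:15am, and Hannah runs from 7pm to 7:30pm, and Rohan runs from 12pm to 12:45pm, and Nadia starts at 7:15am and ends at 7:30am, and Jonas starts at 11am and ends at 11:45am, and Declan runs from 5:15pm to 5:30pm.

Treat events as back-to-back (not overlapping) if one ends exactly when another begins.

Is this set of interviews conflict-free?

Yes

Two intervals overlap when each starts before the other ends.
Sorted by start: Ingrid, Nadia, Noor, Jonas, Rohan, Ravi, Declan, Hannah.
Nadia starts exactly when Ingrid ends (back-to-back, no overlap); Ingrid is clear from here.
Noor starts after Nadia ends; Nadia is clear from here.
Jonas starts after Noor ends; Noor is clear from here.
Rohan starts after Jonas ends; Jonas is clear from here.
Ravi starts after Rohan ends; Rohan is clear from here.
Declan starts after Ravi ends; Ravi is clear from here.
Hannah starts after Declan ends.
Every pair is clear; the schedule has no overlaps.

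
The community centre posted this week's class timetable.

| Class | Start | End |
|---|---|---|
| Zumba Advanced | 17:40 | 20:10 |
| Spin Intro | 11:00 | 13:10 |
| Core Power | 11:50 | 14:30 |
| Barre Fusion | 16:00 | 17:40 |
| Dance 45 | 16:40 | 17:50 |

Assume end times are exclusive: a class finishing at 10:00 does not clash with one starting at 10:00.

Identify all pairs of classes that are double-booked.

Sorted by start: Spin Intro, Core Power, Barre Fusion, Dance 45, Zumba Advanced.
Core Power starts before Spin Intro ends → Spin Intro and Core Power overlap.
Barre Fusion starts after Spin Intro ends — done with Spin Intro.
Barre Fusion starts after Core Power ends — done with Core Power.
Dance 45 starts before Barre Fusion ends → Barre Fusion and Dance 45 overlap.
Zumba Advanced starts exactly when Barre Fusion ends (back-to-back, no overlap).
Zumba Advanced starts before Dance 45 ends → Dance 45 and Zumba Advanced overlap.

Barre Fusion & Dance 45, Core Power & Spin Intro, Dance 45 & Zumba Advanced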